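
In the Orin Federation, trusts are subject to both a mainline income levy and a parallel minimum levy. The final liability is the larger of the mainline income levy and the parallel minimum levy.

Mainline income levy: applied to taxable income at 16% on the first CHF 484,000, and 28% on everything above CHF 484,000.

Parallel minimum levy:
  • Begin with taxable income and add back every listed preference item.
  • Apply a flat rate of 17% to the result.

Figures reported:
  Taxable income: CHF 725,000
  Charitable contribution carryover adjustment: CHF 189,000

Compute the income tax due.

CHF 155,380

Parallel minimum levy:
  Adjusted income: CHF 725,000 + CHF 189,000 = CHF 914,000
  CHF 914,000 × 17% = CHF 155,380

Mainline income levy:
  CHF 484,000 × 16% = CHF 77,440
  CHF 241,000 × 28% = CHF 67,480
  → CHF 144,920

CHF 155,380 > CHF 144,920, so the parallel minimum levy is the binding amount.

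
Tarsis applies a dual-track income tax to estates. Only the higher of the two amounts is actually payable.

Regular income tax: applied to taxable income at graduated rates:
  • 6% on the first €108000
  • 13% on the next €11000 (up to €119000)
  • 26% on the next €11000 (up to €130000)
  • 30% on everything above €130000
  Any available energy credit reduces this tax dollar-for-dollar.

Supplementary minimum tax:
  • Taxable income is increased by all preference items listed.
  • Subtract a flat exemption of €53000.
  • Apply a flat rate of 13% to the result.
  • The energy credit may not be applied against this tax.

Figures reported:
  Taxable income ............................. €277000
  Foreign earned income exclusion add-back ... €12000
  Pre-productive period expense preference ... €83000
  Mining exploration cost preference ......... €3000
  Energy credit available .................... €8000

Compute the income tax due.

€46870

Supplementary minimum tax:
  Adjusted income: €277000 + €12000 + €83000 + €3000 = €375000
  Less exemption €53000 → base €322000
  €322000 × 13% = €41860

Regular income tax:
  €108000 × 6% = €6480
  €11000 × 13% = €1430
  €11000 × 26% = €2860
  €147000 × 30% = €44100
  → €54870
  Less energy credit €8000 → €46870

€46870 > €41860, so the regular income tax governs.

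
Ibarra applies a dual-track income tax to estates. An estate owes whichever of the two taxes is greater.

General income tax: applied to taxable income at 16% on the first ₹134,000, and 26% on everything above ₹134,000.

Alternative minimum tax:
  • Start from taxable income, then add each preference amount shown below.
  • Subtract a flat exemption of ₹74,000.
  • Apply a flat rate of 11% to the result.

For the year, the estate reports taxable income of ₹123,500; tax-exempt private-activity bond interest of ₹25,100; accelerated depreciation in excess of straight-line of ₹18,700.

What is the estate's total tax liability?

Alternative minimum tax:
  Adjusted income: ₹123,500 + ₹25,100 + ₹18,700 = ₹167,300
  Less exemption ₹74,000 → base ₹93,300
  ₹93,300 × 11% = ₹10,263

General income tax:
  ₹123,500 × 16% = ₹19,760

₹19,760 > ₹10,263, so the general income tax governs.

₹19,760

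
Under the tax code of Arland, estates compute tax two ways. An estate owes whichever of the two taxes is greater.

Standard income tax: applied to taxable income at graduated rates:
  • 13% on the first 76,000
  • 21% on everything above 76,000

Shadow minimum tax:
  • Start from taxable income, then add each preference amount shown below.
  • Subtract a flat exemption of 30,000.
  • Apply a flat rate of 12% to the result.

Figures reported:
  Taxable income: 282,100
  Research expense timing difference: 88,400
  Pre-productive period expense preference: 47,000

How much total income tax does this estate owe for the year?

Shadow minimum tax:
  Adjusted income: 282,100 + 88,400 + 47,000 = 417,500
  Less exemption 30,000 → base 387,500
  387,500 × 12% = 46,500

Standard income tax:
  76,000 × 13% = 9,880
  206,100 × 21% = 43,281
  → 53,161

53,161 > 46,500, so the standard income tax governs.

53,161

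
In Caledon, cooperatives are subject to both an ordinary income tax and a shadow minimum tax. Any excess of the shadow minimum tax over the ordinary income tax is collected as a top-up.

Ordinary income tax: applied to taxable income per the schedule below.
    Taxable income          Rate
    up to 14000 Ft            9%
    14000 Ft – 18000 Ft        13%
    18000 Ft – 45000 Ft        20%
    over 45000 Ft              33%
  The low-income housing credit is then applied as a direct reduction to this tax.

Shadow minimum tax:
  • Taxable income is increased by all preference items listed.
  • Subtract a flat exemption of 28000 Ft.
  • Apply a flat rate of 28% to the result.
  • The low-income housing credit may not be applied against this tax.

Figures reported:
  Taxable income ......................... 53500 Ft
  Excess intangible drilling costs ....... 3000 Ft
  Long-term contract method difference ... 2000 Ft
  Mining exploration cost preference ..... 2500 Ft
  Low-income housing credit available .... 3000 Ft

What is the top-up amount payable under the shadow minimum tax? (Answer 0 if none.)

2255 Ft

Shadow minimum tax:
  Adjusted income: 53500 Ft + 3000 Ft + 2000 Ft + 2500 Ft = 61000 Ft
  Less exemption 28000 Ft → base 33000 Ft
  33000 Ft × 28% = 9240 Ft

Ordinary income tax:
  14000 Ft × 9% = 1260 Ft
  4000 Ft × 13% = 520 Ft
  27000 Ft × 20% = 5400 Ft
  8500 Ft × 33% = 2805 Ft
  → 9985 Ft
  Less low-income housing credit 3000 Ft → 6985 Ft

Excess of shadow minimum tax over ordinary income tax: 9240 Ft − 6985 Ft = 2255 Ft.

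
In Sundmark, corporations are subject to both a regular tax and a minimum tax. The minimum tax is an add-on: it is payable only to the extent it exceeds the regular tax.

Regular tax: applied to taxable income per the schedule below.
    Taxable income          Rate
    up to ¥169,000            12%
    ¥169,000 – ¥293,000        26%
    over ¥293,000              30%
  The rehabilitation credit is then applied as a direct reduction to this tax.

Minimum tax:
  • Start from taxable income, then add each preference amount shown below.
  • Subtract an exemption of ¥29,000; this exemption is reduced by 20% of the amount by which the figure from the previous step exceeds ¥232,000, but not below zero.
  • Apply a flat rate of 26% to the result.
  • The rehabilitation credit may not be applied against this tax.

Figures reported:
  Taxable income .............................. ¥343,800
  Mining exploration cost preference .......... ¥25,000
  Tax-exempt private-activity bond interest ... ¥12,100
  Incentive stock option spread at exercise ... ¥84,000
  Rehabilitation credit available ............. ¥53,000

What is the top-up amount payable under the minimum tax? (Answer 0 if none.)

¥106,114

Regular tax:
  ¥169,000 × 12% = ¥20,280
  ¥124,000 × 26% = ¥32,240
  ¥50,800 × 30% = ¥15,240
  → ¥67,760
  Less rehabilitation credit ¥53,000 → ¥14,760

Minimum tax:
  Adjusted income: ¥343,800 + ¥25,000 + ¥12,100 + ¥84,000 = ¥464,900
  Exemption: 20% × (¥464,900 − ¥232,000) = ¥46,580 ≥ ¥29,000, so the exemption is fully phased out
  Base: ¥464,900 − ¥0 = ¥464,900
  ¥464,900 × 26% = ¥120,874

Excess of minimum tax over regular tax: ¥120,874 − ¥14,760 = ¥106,114.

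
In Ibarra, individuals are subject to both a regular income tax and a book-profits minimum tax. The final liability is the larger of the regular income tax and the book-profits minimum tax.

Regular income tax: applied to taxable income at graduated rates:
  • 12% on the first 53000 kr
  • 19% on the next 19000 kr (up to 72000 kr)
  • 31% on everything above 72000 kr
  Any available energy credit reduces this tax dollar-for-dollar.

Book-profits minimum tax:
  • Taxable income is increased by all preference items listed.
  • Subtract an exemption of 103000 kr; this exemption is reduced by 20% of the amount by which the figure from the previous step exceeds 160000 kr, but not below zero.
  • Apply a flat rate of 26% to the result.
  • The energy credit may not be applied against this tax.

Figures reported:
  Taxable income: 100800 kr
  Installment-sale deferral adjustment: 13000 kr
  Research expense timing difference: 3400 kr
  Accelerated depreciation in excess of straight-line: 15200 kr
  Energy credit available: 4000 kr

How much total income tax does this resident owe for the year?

14898 kr

Regular income tax:
  53000 kr × 12% = 6360 kr
  19000 kr × 19% = 3610 kr
  28800 kr × 31% = 8928 kr
  → 18898 kr
  Less energy credit 4000 kr → 14898 kr

Book-profits minimum tax:
  Adjusted income: 100800 kr + 13000 kr + 3400 kr + 15200 kr = 132400 kr
  Exemption: 132400 kr ≤ 160000 kr, so full 103000 kr applies
  Base: 132400 kr − 103000 kr = 29400 kr
  29400 kr × 26% = 7644 kr

14898 kr > 7644 kr, so the regular income tax governs.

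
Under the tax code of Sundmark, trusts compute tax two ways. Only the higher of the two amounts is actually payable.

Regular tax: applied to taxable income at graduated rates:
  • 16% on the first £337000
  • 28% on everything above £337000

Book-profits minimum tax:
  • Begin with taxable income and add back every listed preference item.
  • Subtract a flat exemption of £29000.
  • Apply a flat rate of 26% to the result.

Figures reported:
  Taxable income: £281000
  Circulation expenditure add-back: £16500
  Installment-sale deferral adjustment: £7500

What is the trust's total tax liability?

£71760

Book-profits minimum tax:
  Adjusted income: £281000 + £16500 + £7500 = £305000
  Less exemption £29000 → base £276000
  £276000 × 26% = £71760

Regular tax:
  £281000 × 16% = £44960

£71760 > £44960, so the book-profits minimum tax is the binding amount.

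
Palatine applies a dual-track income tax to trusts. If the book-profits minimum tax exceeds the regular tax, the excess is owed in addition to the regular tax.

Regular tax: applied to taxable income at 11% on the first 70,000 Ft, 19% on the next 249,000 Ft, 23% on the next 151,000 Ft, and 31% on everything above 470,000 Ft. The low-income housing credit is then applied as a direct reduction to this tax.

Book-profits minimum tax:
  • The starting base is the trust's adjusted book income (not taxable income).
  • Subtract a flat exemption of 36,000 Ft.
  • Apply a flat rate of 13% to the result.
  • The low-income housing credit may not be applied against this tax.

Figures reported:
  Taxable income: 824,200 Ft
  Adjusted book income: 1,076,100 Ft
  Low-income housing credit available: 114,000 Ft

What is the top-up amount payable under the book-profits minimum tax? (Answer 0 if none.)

Regular tax:
  70,000 Ft × 11% = 7,700 Ft
  249,000 Ft × 19% = 47,310 Ft
  151,000 Ft × 23% = 34,730 Ft
  354,200 Ft × 31% = 109,802 Ft
  → 199,542 Ft
  Less low-income housing credit 114,000 Ft → 85,542 Ft

Book-profits minimum tax:
  Base (adjusted book income): 1,076,100 Ft
  Less exemption 36,000 Ft → base 1,040,100 Ft
  1,040,100 Ft × 13% = 135,213 Ft

Excess of book-profits minimum tax over regular tax: 135,213 Ft − 85,542 Ft = 49,671 Ft.

49,671 Ft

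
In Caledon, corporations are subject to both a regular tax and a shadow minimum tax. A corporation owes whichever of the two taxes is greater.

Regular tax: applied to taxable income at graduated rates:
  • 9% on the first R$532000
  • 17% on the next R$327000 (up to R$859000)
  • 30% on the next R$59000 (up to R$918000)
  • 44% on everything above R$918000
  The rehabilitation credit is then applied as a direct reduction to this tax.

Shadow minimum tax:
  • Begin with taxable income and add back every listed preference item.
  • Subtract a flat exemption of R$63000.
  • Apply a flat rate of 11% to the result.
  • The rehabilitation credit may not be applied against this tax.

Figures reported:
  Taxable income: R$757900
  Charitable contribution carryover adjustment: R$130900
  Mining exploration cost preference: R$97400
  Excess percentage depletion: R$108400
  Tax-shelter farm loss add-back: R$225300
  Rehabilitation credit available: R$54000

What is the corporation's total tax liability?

Regular tax:
  R$532000 × 9% = R$47880
  R$225900 × 17% = R$38403
  → R$86283
  Less rehabilitation credit R$54000 → R$32283

Shadow minimum tax:
  Adjusted income: R$757900 + R$130900 + R$97400 + R$108400 + R$225300 = R$1319900
  Less exemption R$63000 → base R$1256900
  R$1256900 × 11% = R$138259

R$138259 > R$32283, so the shadow minimum tax is the binding amount.

R$138259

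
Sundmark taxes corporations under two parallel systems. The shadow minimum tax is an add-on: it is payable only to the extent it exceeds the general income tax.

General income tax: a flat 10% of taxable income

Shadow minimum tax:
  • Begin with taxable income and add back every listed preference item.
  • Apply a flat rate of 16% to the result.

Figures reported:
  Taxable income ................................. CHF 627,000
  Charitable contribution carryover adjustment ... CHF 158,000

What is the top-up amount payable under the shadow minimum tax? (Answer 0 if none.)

CHF 62,900

Shadow minimum tax:
  Adjusted income: CHF 627,000 + CHF 158,000 = CHF 785,000
  CHF 785,000 × 16% = CHF 125,600

General income tax:
  CHF 627,000 × 10% = CHF 62,700

Excess of shadow minimum tax over general income tax: CHF 125,600 − CHF 62,700 = CHF 62,900.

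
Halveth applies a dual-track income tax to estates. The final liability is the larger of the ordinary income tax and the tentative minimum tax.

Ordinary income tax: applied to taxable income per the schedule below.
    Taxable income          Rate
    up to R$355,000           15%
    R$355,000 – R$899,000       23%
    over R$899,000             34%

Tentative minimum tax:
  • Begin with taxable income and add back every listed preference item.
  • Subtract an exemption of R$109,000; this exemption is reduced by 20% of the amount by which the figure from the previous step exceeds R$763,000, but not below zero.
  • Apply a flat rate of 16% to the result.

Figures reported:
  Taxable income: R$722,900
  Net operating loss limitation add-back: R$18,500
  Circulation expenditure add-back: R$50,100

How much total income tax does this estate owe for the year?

R$137,867

Ordinary income tax:
  R$355,000 × 15% = R$53,250
  R$367,900 × 23% = R$84,617
  → R$137,867

Tentative minimum tax:
  Adjusted income: R$722,900 + R$18,500 + R$50,100 = R$791,500
  Exemption: R$109,000 − 20% × (R$791,500 − R$763,000) = R$109,000 − R$5,700 = R$103,300
  Base: R$791,500 − R$103,300 = R$688,200
  R$688,200 × 16% = R$110,112

R$137,867 > R$110,112, so the ordinary income tax governs.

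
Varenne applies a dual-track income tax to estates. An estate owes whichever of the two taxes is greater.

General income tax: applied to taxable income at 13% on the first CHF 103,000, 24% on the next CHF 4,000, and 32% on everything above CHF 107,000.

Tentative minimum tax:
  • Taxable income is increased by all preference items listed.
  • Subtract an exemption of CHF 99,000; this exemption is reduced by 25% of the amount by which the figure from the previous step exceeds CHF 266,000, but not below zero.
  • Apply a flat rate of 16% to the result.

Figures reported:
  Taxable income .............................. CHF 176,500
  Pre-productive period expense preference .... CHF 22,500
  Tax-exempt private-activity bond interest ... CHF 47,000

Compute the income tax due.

CHF 36,590

Tentative minimum tax:
  Adjusted income: CHF 176,500 + CHF 22,500 + CHF 47,000 = CHF 246,000
  Exemption: CHF 246,000 ≤ CHF 266,000, so full CHF 99,000 applies
  Base: CHF 246,000 − CHF 99,000 = CHF 147,000
  CHF 147,000 × 16% = CHF 23,520

General income tax:
  CHF 103,000 × 13% = CHF 13,390
  CHF 4,000 × 24% = CHF 960
  CHF 69,500 × 32% = CHF 22,240
  → CHF 36,590

CHF 36,590 > CHF 23,520, so the general income tax governs.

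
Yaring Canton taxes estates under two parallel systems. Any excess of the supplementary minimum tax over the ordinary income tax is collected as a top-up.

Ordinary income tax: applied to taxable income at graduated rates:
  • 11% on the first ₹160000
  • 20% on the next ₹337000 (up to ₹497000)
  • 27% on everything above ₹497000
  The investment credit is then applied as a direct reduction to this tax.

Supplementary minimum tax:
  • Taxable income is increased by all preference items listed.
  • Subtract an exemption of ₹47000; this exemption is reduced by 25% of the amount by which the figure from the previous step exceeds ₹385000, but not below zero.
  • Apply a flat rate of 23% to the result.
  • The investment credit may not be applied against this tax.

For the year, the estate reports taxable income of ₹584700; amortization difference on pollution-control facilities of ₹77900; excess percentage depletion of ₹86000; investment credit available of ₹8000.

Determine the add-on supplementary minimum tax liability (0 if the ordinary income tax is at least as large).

Ordinary income tax:
  ₹160000 × 11% = ₹17600
  ₹337000 × 20% = ₹67400
  ₹87700 × 27% = ₹23679
  → ₹108679
  Less investment credit ₹8000 → ₹100679

Supplementary minimum tax:
  Adjusted income: ₹584700 + ₹77900 + ₹86000 = ₹748600
  Exemption: 25% × (₹748600 − ₹385000) = ₹90900 ≥ ₹47000, so the exemption is fully phased out
  Base: ₹748600 − ₹0 = ₹748600
  ₹748600 × 23% = ₹172178

Excess of supplementary minimum tax over ordinary income tax: ₹172178 − ₹100679 = ₹71499.

₹71499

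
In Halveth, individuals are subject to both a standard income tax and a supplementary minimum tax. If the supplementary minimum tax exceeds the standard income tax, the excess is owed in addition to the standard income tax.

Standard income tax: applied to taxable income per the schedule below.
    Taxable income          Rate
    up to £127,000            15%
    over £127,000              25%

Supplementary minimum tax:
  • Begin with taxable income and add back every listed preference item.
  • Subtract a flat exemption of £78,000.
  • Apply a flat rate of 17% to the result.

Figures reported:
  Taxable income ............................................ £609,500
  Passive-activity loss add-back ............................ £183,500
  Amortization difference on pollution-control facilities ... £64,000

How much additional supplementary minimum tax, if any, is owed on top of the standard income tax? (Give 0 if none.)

£0

Standard income tax:
  £127,000 × 15% = £19,050
  £482,500 × 25% = £120,625
  → £139,675

Supplementary minimum tax:
  Adjusted income: £609,500 + £183,500 + £64,000 = £857,000
  Less exemption £78,000 → base £779,000
  £779,000 × 17% = £132,430

£132,430 ≤ £139,675, so no add-on is due.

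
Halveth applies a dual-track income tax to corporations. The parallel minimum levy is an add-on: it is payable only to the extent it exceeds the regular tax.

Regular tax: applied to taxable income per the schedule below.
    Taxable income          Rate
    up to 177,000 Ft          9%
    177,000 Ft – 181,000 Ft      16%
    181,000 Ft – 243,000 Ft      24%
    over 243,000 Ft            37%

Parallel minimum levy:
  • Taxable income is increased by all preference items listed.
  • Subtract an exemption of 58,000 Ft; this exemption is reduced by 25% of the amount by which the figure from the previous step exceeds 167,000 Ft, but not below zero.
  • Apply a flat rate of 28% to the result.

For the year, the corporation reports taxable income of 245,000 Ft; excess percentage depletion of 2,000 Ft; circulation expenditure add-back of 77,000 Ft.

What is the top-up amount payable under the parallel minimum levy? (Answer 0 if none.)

53,280 Ft

Regular tax:
  177,000 Ft × 9% = 15,930 Ft
  4,000 Ft × 16% = 640 Ft
  62,000 Ft × 24% = 14,880 Ft
  2,000 Ft × 37% = 740 Ft
  → 32,190 Ft

Parallel minimum levy:
  Adjusted income: 245,000 Ft + 2,000 Ft + 77,000 Ft = 324,000 Ft
  Exemption: 58,000 Ft − 25% × (324,000 Ft − 167,000 Ft) = 58,000 Ft − 39,250 Ft = 18,750 Ft
  Base: 324,000 Ft − 18,750 Ft = 305,250 Ft
  305,250 Ft × 28% = 85,470 Ft

Excess of parallel minimum levy over regular tax: 85,470 Ft − 32,190 Ft = 53,280 Ft.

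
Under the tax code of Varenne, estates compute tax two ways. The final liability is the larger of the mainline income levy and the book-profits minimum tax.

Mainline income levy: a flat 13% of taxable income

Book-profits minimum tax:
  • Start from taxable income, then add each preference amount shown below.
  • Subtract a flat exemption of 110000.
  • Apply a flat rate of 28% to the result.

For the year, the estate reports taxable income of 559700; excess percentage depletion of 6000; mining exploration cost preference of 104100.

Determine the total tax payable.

156744

Mainline income levy:
  559700 × 13% = 72761

Book-profits minimum tax:
  Adjusted income: 559700 + 6000 + 104100 = 669800
  Less exemption 110000 → base 559800
  559800 × 28% = 156744

156744 > 72761, so the book-profits minimum tax is the binding amount.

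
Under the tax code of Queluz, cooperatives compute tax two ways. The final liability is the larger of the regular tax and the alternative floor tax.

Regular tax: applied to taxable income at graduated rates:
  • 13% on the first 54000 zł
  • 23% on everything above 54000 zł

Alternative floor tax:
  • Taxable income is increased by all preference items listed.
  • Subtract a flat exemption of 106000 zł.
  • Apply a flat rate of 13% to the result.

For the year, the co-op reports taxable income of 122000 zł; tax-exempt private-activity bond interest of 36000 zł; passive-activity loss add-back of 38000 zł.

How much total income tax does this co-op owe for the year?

Alternative floor tax:
  Adjusted income: 122000 zł + 36000 zł + 38000 zł = 196000 zł
  Less exemption 106000 zł → base 90000 zł
  90000 zł × 13% = 11700 zł

Regular tax:
  54000 zł × 13% = 7020 zł
  68000 zł × 23% = 15640 zł
  → 22660 zł

22660 zł > 11700 zł, so the regular tax governs.

22660 zł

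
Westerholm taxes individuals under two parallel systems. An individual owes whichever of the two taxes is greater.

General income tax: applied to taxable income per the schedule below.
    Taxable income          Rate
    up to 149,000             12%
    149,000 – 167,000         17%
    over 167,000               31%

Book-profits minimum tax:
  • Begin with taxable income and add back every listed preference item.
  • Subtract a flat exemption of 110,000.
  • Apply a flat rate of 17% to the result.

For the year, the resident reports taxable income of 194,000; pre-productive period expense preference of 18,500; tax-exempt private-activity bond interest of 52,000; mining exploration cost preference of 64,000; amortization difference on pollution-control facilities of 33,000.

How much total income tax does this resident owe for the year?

General income tax:
  149,000 × 12% = 17,880
  18,000 × 17% = 3,060
  27,000 × 31% = 8,370
  → 29,310

Book-profits minimum tax:
  Adjusted income: 194,000 + 18,500 + 52,000 + 64,000 + 33,000 = 361,500
  Less exemption 110,000 → base 251,500
  251,500 × 17% = 42,755

42,755 > 29,310, so the book-profits minimum tax is the binding amount.

42,755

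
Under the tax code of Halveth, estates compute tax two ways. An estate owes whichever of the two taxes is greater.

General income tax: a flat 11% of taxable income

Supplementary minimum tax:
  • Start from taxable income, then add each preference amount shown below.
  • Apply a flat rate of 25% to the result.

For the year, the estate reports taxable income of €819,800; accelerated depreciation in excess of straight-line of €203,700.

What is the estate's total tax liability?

Supplementary minimum tax:
  Adjusted income: €819,800 + €203,700 = €1,023,500
  €1,023,500 × 25% = €255,875

General income tax:
  €819,800 × 11% = €90,178

€255,875 > €90,178, so the supplementary minimum tax is the binding amount.

€255,875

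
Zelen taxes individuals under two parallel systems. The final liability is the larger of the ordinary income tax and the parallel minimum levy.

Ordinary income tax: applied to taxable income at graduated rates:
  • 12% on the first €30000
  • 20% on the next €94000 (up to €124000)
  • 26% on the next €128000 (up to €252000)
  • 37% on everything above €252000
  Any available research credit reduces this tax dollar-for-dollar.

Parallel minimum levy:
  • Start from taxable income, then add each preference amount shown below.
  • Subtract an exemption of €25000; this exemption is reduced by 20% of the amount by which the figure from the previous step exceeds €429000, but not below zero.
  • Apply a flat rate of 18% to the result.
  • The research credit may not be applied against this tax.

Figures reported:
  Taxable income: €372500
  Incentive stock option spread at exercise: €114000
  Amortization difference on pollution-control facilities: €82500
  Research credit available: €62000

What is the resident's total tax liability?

Ordinary income tax:
  €30000 × 12% = €3600
  €94000 × 20% = €18800
  €128000 × 26% = €33280
  €120500 × 37% = €44585
  → €100265
  Less research credit €62000 → €38265

Parallel minimum levy:
  Adjusted income: €372500 + €114000 + €82500 = €569000
  Exemption: 20% × (€569000 − €429000) = €28000 ≥ €25000, so the exemption is fully phased out
  Base: €569000 − €0 = €569000
  €569000 × 18% = €102420

€102420 > €38265, so the parallel minimum levy is the binding amount.

€102420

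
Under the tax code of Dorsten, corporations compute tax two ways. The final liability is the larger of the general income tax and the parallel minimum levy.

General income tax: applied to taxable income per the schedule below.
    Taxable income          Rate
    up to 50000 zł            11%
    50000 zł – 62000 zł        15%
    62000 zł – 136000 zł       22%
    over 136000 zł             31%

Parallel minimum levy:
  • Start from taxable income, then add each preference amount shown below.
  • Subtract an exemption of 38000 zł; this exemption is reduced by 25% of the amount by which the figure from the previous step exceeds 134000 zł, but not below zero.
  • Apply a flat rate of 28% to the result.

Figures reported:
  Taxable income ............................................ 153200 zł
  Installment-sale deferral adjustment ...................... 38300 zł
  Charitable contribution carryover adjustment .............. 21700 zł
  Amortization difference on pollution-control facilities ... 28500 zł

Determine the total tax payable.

64575 zł

General income tax:
  50000 zł × 11% = 5500 zł
  12000 zł × 15% = 1800 zł
  74000 zł × 22% = 16280 zł
  17200 zł × 31% = 5332 zł
  → 28912 zł

Parallel minimum levy:
  Adjusted income: 153200 zł + 38300 zł + 21700 zł + 28500 zł = 241700 zł
  Exemption: 38000 zł − 25% × (241700 zł − 134000 zł) = 38000 zł − 26925 zł = 11075 zł
  Base: 241700 zł − 11075 zł = 230625 zł
  230625 zł × 28% = 64575 zł

64575 zł > 28912 zł, so the parallel minimum levy is the binding amount.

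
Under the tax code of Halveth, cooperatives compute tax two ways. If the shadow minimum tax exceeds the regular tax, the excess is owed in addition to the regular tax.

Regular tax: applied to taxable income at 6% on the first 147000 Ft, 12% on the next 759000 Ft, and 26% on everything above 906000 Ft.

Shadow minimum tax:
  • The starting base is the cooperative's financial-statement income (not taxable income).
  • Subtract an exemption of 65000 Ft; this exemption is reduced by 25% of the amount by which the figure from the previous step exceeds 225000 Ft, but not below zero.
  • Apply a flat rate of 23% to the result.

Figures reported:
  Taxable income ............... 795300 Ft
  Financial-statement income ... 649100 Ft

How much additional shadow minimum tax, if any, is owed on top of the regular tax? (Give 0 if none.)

62677 Ft

Regular tax:
  147000 Ft × 6% = 8820 Ft
  648300 Ft × 12% = 77796 Ft
  → 86616 Ft

Shadow minimum tax:
  Base (financial-statement income): 649100 Ft
  Exemption: 25% × (649100 Ft − 225000 Ft) = 106025 Ft ≥ 65000 Ft, so the exemption is fully phased out
  Base: 649100 Ft − 0 Ft = 649100 Ft
  649100 Ft × 23% = 149293 Ft

Excess of shadow minimum tax over regular tax: 149293 Ft − 86616 Ft = 62677 Ft.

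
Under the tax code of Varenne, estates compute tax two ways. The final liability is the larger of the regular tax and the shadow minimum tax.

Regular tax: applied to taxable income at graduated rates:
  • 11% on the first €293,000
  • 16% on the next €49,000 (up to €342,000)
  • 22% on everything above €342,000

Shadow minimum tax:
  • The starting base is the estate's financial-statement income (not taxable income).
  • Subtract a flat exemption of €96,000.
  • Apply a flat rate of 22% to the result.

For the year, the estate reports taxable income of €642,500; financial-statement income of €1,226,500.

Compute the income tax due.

€248,710

Shadow minimum tax:
  Base (financial-statement income): €1,226,500
  Less exemption €96,000 → base €1,130,500
  €1,130,500 × 22% = €248,710

Regular tax:
  €293,000 × 11% = €32,230
  €49,000 × 16% = €7,840
  €300,500 × 22% = €66,110
  → €106,180

€248,710 > €106,180, so the shadow minimum tax is the binding amount.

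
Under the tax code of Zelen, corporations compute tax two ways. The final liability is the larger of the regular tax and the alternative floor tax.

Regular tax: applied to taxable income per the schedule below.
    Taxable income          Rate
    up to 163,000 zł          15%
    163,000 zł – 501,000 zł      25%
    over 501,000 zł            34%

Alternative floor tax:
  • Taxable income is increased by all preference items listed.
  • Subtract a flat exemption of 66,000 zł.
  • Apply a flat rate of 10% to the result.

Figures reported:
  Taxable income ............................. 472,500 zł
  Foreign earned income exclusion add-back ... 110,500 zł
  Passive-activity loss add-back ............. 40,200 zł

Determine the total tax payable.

101,825 zł

Alternative floor tax:
  Adjusted income: 472,500 zł + 110,500 zł + 40,200 zł = 623,200 zł
  Less exemption 66,000 zł → base 557,200 zł
  557,200 zł × 10% = 55,720 zł

Regular tax:
  163,000 zł × 15% = 24,450 zł
  309,500 zł × 25% = 77,375 zł
  → 101,825 zł

101,825 zł > 55,720 zł, so the regular tax governs.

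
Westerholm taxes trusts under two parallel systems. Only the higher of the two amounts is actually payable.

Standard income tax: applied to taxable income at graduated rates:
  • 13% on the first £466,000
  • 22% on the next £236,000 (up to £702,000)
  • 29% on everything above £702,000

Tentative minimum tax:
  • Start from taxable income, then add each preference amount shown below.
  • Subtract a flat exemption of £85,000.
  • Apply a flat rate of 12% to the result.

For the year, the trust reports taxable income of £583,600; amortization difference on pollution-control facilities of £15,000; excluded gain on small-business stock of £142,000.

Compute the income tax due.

Tentative minimum tax:
  Adjusted income: £583,600 + £15,000 + £142,000 = £740,600
  Less exemption £85,000 → base £655,600
  £655,600 × 12% = £78,672

Standard income tax:
  £466,000 × 13% = £60,580
  £117,600 × 22% = £25,872
  → £86,452

£86,452 > £78,672, so the standard income tax governs.

£86,452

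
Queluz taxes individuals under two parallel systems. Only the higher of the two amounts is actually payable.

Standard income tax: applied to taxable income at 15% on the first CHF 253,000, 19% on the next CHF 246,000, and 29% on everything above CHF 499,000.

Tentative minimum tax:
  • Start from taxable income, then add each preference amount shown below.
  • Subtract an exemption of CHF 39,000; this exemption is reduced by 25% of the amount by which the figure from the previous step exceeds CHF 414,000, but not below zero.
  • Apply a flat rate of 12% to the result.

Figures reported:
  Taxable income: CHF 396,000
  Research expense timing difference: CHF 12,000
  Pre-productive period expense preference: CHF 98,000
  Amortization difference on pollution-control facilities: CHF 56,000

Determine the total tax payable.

CHF 67,200

Standard income tax:
  CHF 253,000 × 15% = CHF 37,950
  CHF 143,000 × 19% = CHF 27,170
  → CHF 65,120

Tentative minimum tax:
  Adjusted income: CHF 396,000 + CHF 12,000 + CHF 98,000 + CHF 56,000 = CHF 562,000
  Exemption: CHF 39,000 − 25% × (CHF 562,000 − CHF 414,000) = CHF 39,000 − CHF 37,000 = CHF 2,000
  Base: CHF 562,000 − CHF 2,000 = CHF 560,000
  CHF 560,000 × 12% = CHF 67,200

CHF 67,200 > CHF 65,120, so the tentative minimum tax is the binding amount.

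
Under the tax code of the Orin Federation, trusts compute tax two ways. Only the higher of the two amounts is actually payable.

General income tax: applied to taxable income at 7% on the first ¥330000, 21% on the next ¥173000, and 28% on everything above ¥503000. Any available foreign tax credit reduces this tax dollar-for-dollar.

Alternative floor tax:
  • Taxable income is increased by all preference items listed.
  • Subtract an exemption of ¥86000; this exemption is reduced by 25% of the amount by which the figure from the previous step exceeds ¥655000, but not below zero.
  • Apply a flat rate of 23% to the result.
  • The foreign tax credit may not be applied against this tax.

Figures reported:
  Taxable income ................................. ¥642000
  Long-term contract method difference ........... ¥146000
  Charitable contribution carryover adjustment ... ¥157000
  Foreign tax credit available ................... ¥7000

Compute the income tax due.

Alternative floor tax:
  Adjusted income: ¥642000 + ¥146000 + ¥157000 = ¥945000
  Exemption: ¥86000 − 25% × (¥945000 − ¥655000) = ¥86000 − ¥72500 = ¥13500
  Base: ¥945000 − ¥13500 = ¥931500
  ¥931500 × 23% = ¥214245

General income tax:
  ¥330000 × 7% = ¥23100
  ¥173000 × 21% = ¥36330
  ¥139000 × 28% = ¥38920
  → ¥98350
  Less foreign tax credit ¥7000 → ¥91350

¥214245 > ¥91350, so the alternative floor tax is the binding amount.

¥214245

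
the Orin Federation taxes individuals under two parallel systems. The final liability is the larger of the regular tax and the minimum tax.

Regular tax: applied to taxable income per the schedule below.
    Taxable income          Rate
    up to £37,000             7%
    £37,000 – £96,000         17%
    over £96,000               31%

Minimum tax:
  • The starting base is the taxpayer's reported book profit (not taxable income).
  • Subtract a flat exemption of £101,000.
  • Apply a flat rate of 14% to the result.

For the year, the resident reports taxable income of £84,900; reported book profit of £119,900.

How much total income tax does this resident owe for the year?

£10,733

Regular tax:
  £37,000 × 7% = £2,590
  £47,900 × 17% = £8,143
  → £10,733

Minimum tax:
  Base (reported book profit): £119,900
  Less exemption £101,000 → base £18,900
  £18,900 × 14% = £2,646

£10,733 > £2,646, so the regular tax governs.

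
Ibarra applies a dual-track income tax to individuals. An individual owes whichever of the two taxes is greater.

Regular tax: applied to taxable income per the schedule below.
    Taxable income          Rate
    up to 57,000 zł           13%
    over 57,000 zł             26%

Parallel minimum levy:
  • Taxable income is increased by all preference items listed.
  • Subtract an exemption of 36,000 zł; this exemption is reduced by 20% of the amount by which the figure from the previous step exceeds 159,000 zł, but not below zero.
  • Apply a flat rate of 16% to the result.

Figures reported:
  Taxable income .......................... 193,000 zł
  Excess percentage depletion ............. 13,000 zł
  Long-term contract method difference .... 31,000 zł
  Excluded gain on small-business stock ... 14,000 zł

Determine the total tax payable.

Regular tax:
  57,000 zł × 13% = 7,410 zł
  136,000 zł × 26% = 35,360 zł
  → 42,770 zł

Parallel minimum levy:
  Adjusted income: 193,000 zł + 13,000 zł + 31,000 zł + 14,000 zł = 251,000 zł
  Exemption: 36,000 zł − 20% × (251,000 zł − 159,000 zł) = 36,000 zł − 18,400 zł = 17,600 zł
  Base: 251,000 zł − 17,600 zł = 233,400 zł
  233,400 zł × 16% = 37,344 zł

42,770 zł > 37,344 zł, so the regular tax governs.

42,770 zł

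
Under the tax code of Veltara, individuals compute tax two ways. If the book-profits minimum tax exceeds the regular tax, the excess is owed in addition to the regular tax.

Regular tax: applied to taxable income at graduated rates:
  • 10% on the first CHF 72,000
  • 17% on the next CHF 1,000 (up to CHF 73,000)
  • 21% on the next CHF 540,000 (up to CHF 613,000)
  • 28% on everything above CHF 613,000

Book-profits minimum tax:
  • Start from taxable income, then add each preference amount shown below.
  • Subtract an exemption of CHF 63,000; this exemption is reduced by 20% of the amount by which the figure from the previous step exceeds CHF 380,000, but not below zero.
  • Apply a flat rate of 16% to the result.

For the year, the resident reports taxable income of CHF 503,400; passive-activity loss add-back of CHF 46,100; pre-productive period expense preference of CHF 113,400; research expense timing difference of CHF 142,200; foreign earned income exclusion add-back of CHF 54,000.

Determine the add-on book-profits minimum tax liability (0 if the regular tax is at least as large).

Regular tax:
  CHF 72,000 × 10% = CHF 7,200
  CHF 1,000 × 17% = CHF 170
  CHF 430,400 × 21% = CHF 90,384
  → CHF 97,754

Book-profits minimum tax:
  Adjusted income: CHF 503,400 + CHF 46,100 + CHF 113,400 + CHF 142,200 + CHF 54,000 = CHF 859,100
  Exemption: 20% × (CHF 859,100 − CHF 380,000) = CHF 95,820 ≥ CHF 63,000, so the exemption is fully phased out
  Base: CHF 859,100 − CHF 0 = CHF 859,100
  CHF 859,100 × 16% = CHF 137,456

Excess of book-profits minimum tax over regular tax: CHF 137,456 − CHF 97,754 = CHF 39,702.

CHF 39,702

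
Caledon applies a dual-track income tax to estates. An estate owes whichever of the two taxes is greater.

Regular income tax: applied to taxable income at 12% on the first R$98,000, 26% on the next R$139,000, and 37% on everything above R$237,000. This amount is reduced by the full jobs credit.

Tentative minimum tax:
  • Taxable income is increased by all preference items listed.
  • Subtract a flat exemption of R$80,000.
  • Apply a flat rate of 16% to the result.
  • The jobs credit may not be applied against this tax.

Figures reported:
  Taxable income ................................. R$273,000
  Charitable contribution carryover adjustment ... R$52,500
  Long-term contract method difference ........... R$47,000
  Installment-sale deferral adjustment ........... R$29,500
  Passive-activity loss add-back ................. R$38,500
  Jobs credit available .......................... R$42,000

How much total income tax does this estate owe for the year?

Tentative minimum tax:
  Adjusted income: R$273,000 + R$52,500 + R$47,000 + R$29,500 + R$38,500 = R$440,500
  Less exemption R$80,000 → base R$360,500
  R$360,500 × 16% = R$57,680

Regular income tax:
  R$98,000 × 12% = R$11,760
  R$139,000 × 26% = R$36,140
  R$36,000 × 37% = R$13,320
  → R$61,220
  Less jobs credit R$42,000 → R$19,220

R$57,680 > R$19,220, so the tentative minimum tax is the binding amount.

R$57,680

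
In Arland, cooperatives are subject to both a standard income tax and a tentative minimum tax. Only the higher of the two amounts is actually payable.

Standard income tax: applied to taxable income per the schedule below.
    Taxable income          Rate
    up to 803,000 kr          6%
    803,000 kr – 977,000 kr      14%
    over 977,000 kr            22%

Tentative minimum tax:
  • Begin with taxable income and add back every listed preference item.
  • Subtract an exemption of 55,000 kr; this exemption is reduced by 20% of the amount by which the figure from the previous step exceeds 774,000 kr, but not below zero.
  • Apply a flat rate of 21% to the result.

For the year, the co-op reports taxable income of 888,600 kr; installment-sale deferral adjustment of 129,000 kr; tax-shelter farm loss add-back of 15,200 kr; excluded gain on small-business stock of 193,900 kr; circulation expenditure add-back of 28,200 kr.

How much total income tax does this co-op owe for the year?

Standard income tax:
  803,000 kr × 6% = 48,180 kr
  85,600 kr × 14% = 11,984 kr
  → 60,164 kr

Tentative minimum tax:
  Adjusted income: 888,600 kr + 129,000 kr + 15,200 kr + 193,900 kr + 28,200 kr = 1,254,900 kr
  Exemption: 20% × (1,254,900 kr − 774,000 kr) = 96,180 kr ≥ 55,000 kr, so the exemption is fully phased out
  Base: 1,254,900 kr − 0 kr = 1,254,900 kr
  1,254,900 kr × 21% = 263,529 kr

263,529 kr > 60,164 kr, so the tentative minimum tax is the binding amount.

263,529 kr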